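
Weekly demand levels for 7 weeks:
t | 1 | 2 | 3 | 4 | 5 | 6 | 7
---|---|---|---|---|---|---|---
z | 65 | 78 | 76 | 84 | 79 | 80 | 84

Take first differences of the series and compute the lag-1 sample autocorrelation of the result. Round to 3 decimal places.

First differences Δz: 13, -2, 8, -5, 1, 4
Mean of differences = 3.1667
Numerator Σ(Δz_t−Δz̄)(Δz_{t+1}−Δz̄) = -99.3611
Denominator Σ(Δz_t−Δz̄)² = 218.8333
r_1(Δz) = -99.3611 / 218.8333 = -0.454

-0.454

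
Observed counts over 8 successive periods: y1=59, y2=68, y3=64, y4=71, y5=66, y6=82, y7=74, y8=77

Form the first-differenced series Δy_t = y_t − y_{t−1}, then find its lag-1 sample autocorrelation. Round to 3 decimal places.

First differences Δy: 9, -4, 7, -5, 16, -8, 3
Mean of differences = 2.5714
Numerator Σ(Δy_t−Δȳ)(Δy_{t+1}−Δȳ) = -353.0408
Denominator Σ(Δy_t−Δȳ)² = 453.7143
r_1(Δy) = -353.0408 / 453.7143 = -0.778

-0.778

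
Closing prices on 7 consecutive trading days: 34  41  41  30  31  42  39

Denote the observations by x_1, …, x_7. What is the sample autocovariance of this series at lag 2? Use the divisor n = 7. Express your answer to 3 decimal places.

-16.047

Mean x̄ = (34 + 41 + 41 + 30 + 31 + 42 + 39)/7 = 36.8571
Deviations: -2.8571, 4.1429, 4.1429, -6.8571, -5.8571, 5.1429, 2.1429
Σ_{t=1}^{5}(x_t−x̄)(x_{t+2}−x̄) = -112.3265
γ_2 = -112.3265 / 7 = -16.047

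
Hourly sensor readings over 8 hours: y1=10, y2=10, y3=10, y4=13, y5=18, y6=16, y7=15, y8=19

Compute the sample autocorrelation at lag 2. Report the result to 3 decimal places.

0.170

Mean ȳ = (10 + 10 + 10 + 13 + 18 + 16 + 15 + 19)/8 = 13.8750
Deviations from mean: -3.8750, -3.8750, -3.8750, -0.8750, 4.1250, 2.1250, 1.1250, 5.1250
Numerator Σ_{t=1}^{6}(y_t−ȳ)(y_{t+2}−ȳ) = 16.0938
Denominator Σ(y_t−ȳ)² = 94.8750
r_2 = 16.0938 / 94.8750 = 0.170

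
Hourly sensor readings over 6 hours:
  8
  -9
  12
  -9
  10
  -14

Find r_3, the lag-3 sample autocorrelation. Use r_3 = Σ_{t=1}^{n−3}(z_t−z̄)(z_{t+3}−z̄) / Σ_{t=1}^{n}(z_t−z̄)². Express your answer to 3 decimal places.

Mean z̄ = (8 − 9 + 12 − 9 + 10 − 14)/6 = -0.3333
Σ(z_t−z̄)(z_{t+3}−z̄) = (-72.2222) + (-89.5556) + (-168.5556) = -330.3333
Denominator Σ(z_t−z̄)² = 665.3333
r_3 = -330.3333 / 665.3333 = -0.496

-0.496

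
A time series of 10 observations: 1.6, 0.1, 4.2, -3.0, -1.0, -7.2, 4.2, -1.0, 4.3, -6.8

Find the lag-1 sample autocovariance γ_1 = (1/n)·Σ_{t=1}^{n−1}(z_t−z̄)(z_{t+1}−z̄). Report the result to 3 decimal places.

-6.974

Mean z̄ = (1.6 + 0.1 + 4.2 − 3.0 − 1.0 − 7.2 + 4.2 − 1.0 + 4.3 − 6.8)/10 = -0.4600
Σ_{t=1}^{9}(z_t−z̄)(z_{t+1}−z̄) = -69.7356
γ_1 = -69.7356 / 10 = -6.974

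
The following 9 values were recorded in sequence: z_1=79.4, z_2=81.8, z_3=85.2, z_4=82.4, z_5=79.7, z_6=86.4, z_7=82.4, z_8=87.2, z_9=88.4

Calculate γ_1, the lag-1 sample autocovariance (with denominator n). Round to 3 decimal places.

0.680

Mean z̄ = (79.4 + 81.8 + 85.2 + 82.4 + 79.7 + 86.4 + 82.4 + 87.2 + 88.4)/9 = 83.6556
Σ_{t=1}^{8}(z_t−z̄)(z_{t+1}−z̄) = 6.1225
γ_1 = 6.1225 / 9 = 0.680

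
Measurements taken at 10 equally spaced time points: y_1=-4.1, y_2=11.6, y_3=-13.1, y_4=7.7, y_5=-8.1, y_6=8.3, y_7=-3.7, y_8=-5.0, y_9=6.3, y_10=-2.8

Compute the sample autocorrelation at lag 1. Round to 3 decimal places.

-0.814

Mean ȳ = (-4.1 + 11.6 − 13.1 + 7.7 − 8.1 + 8.3 − 3.7 − 5.0 + 6.3 − 2.8)/10 = -0.2900
Numerator Σ_{t=1}^{9}(y_t−ȳ)(y_{t+1}−ȳ) = -490.2641
Denominator Σ(y_t−ȳ)² = 602.1490
r_1 = -490.2641 / 602.1490 = -0.814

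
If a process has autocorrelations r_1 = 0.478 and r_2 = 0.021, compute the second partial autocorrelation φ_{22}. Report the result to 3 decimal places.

φ_{22} = (r_2 − r_1²) / (1 − r_1²)
r_1² = (0.478)² = 0.228484
Numerator = 0.021 − 0.2285 = -0.2075; denominator = 1 − 0.2285 = 0.7715
φ_{22} = -0.2075 / 0.7715 = -0.269

-0.269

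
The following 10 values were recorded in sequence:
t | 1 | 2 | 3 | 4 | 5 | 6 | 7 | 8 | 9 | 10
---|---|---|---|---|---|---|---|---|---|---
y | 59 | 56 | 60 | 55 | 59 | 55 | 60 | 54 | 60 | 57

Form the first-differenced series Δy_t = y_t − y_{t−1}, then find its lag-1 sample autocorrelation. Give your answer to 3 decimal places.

First differences Δy: -3, 4, -5, 4, -4, 5, -6, 6, -3
Mean of differences = -0.2222
Numerator Σ(Δy_t−Δȳ)(Δy_{t+1}−Δȳ) = -171.1605
Denominator Σ(Δy_t−Δȳ)² = 187.5556
r_1(Δy) = -171.1605 / 187.5556 = -0.913

-0.913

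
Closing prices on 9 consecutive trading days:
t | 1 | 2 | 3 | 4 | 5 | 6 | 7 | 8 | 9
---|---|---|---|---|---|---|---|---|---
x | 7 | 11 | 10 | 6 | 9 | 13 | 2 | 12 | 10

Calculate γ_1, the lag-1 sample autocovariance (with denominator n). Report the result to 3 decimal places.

-5.668

Mean x̄ = (7 + 11 + 10 + 6 + 9 + 13 + 2 + 12 + 10)/9 = 8.8889
Σ_{t=1}^{8}(x_t−x̄)(x_{t+1}−x̄) = -51.0123
γ_1 = -51.0123 / 9 = -5.668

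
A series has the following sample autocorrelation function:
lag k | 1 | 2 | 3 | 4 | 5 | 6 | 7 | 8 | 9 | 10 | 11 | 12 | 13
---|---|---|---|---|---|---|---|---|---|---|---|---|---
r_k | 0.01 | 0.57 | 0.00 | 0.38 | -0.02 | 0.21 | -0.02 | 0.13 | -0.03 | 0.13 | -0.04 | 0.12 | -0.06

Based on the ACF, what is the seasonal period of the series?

2

The largest autocorrelation is r_2 = 0.57, with weaker echoes at lags 4 (0.38) and 6 (0.21); the remaining lags stay at or below 0.13.
The dominant spike at lag 2 indicates a seasonal period of 2.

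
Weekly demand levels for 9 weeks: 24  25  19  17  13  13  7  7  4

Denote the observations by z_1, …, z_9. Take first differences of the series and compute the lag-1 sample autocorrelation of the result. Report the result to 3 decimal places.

-0.716

First differences Δz: 1, -6, -2, -4, 0, -6, 0, -3
Mean of differences = -2.5000
Numerator Σ(Δz_t−Δz̄)(Δz_{t+1}−Δz̄) = -37.2500
Denominator Σ(Δz_t−Δz̄)² = 52.0000
r_1(Δz) = -37.2500 / 52.0000 = -0.716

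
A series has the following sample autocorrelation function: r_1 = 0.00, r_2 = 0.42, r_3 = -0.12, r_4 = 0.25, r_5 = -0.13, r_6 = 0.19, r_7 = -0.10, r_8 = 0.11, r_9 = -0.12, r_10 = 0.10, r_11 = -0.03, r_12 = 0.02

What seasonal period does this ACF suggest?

The largest autocorrelation is r_2 = 0.42, with weaker echoes at lags 4 (0.25) and 6 (0.19); the remaining lags stay at or below 0.11.
The dominant spike at lag 2 indicates a seasonal period of 2.

2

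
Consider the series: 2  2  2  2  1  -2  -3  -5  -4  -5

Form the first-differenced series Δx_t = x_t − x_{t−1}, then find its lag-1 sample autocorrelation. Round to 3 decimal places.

-0.024

First differences Δx: 0, 0, 0, -1, -3, -1, -2, 1, -1
Mean of differences = -0.7778
Numerator Σ(Δx_t−Δx̄)(Δx_{t+1}−Δx̄) = -0.2716
Denominator Σ(Δx_t−Δx̄)² = 11.5556
r_1(Δx) = -0.2716 / 11.5556 = -0.024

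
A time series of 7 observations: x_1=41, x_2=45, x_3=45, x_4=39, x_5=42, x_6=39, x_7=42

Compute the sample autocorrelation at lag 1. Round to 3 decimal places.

-0.082

Mean x̄ = (41 + 45 + 45 + 39 + 42 + 39 + 42)/7 = 41.8571
Σ(x_t−x̄)(x_{t+1}−x̄) = (-2.6939) + (9.8776) + (-8.9796) + (-0.4082) + (-0.4082) + (-0.4082) = -3.0204
Denominator Σ(x_t−x̄)² = 36.8571
r_1 = -3.0204 / 36.8571 = -0.082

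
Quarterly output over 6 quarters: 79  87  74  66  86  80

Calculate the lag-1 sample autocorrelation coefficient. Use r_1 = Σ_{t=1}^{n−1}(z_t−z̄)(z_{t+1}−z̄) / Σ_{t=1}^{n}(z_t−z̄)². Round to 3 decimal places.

Mean z̄ = (79 + 87 + 74 + 66 + 86 + 80)/6 = 78.6667
Deviations from mean: 0.3333, 8.3333, -4.6667, -12.6667, 7.3333, 1.3333
Numerator Σ_{t=1}^{5}(z_t−z̄)(z_{t+1}−z̄) = -60.1111
Denominator Σ(z_t−z̄)² = 307.3333
r_1 = -60.1111 / 307.3333 = -0.196

-0.196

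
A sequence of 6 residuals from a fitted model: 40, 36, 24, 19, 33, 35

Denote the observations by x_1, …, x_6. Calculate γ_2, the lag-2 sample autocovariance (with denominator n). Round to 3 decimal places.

-30.315

Mean x̄ = (40 + 36 + 24 + 19 + 33 + 35)/6 = 31.1667
Σ_{t=1}^{4}(x_t−x̄)(x_{t+2}−x̄) = -181.8889
γ_2 = -181.8889 / 6 = -30.315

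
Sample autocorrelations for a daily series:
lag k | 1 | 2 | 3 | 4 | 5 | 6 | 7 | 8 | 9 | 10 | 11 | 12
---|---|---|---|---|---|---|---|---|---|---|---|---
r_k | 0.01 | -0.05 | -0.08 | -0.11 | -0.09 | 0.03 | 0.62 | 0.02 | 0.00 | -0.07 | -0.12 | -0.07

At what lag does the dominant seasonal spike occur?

7

The largest autocorrelation is r_7 = 0.62; the remaining lags stay at or below 0.03.
The dominant spike at lag 7 indicates a seasonal period of 7.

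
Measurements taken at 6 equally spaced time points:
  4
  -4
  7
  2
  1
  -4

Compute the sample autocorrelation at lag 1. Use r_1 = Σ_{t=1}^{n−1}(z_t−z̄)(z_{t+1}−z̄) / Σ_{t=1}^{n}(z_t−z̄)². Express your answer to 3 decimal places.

Mean z̄ = (4 − 4 + 7 + 2 + 1 − 4)/6 = 1.0000
Numerator Σ_{t=1}^{5}(z_t−z̄)(z_{t+1}−z̄) = -39.0000
Denominator Σ(z_t−z̄)² = 96.0000
r_1 = -39.0000 / 96.0000 = -0.406

-0.406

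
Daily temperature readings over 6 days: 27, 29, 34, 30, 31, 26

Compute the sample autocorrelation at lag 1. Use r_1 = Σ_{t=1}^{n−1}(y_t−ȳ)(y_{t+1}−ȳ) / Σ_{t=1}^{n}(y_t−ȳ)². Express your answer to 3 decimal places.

Mean ȳ = (27 + 29 + 34 + 30 + 31 + 26)/6 = 29.5000
Deviations from mean: -2.5000, -0.5000, 4.5000, 0.5000, 1.5000, -3.5000
Numerator Σ_{t=1}^{5}(y_t−ȳ)(y_{t+1}−ȳ) = -3.2500
Denominator Σ(y_t−ȳ)² = 41.5000
r_1 = -3.2500 / 41.5000 = -0.078

-0.078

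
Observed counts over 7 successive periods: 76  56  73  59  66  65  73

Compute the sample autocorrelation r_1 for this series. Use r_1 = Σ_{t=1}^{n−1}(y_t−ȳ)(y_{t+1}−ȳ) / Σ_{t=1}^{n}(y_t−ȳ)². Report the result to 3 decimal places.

-0.634

Mean ȳ = (76 + 56 + 73 + 59 + 66 + 65 + 73)/7 = 66.8571
Deviations from mean: 9.1429, -10.8571, 6.1429, -7.8571, -0.8571, -1.8571, 6.1429
Σ(y_t−ȳ)(y_{t+1}−ȳ) = (-99.2653) + (-66.6939) + (-48.2653) + (6.7347) + (1.5918) + (-11.4082) = -217.3061
Denominator Σ(y_t−ȳ)² = 342.8571
r_1 = -217.3061 / 342.8571 = -0.634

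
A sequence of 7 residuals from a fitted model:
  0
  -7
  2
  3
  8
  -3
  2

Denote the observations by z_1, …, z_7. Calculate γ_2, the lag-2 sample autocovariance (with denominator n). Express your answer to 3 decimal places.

Mean z̄ = (0 − 7 + 2 + 3 + 8 − 3 + 2)/7 = 0.7143
Deviations: -0.7143, -7.7143, 1.2857, 2.2857, 7.2857, -3.7143, 1.2857
Σ_{t=1}^{5}(z_t−z̄)(z_{t+2}−z̄) = -8.3061
γ_2 = -8.3061 / 7 = -1.187

-1.187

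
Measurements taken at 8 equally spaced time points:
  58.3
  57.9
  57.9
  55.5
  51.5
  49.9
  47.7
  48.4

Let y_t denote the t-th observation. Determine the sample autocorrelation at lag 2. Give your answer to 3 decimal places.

Mean ȳ = (58.3 + 57.9 + 57.9 + 55.5 + 51.5 + 49.9 + 47.7 + 48.4)/8 = 53.3875
Deviations from mean: 4.9125, 4.5125, 4.5125, 2.1125, -1.8875, -3.4875, -5.6875, -4.9875
Σ(y_t−ȳ)(y_{t+2}−ȳ) = (22.1677) + (9.5327) + (-8.5173) + (-7.3673) + (10.7352) + (17.3939) = 43.9447
Denominator Σ(y_t−ȳ)² = 142.2688
r_2 = 43.9447 / 142.2688 = 0.309

0.309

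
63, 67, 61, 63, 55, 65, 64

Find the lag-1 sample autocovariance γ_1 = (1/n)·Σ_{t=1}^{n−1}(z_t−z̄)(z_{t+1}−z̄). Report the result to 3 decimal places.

Mean z̄ = (63 + 67 + 61 + 63 + 55 + 65 + 64)/7 = 62.5714
Deviations: 0.4286, 4.4286, -1.5714, 0.4286, -7.5714, 2.4286, 1.4286
Σ_{t=1}^{6}(z_t−z̄)(z_{t+1}−z̄) = -23.8980
γ_1 = -23.8980 / 7 = -3.414

-3.414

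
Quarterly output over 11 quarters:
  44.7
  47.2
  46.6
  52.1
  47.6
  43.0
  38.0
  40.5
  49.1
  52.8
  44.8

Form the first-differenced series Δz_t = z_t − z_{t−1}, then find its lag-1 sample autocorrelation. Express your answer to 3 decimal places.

0.097

First differences Δz: 2.5, -0.6, 5.5, -4.5, -4.6, -5.0, 2.5, 8.6, 3.7, -8.0
Mean of differences = 0.0100
Numerator Σ(Δz_t−Δz̄)(Δz_{t+1}−Δz̄) = 25.3139
Denominator Σ(Δz_t−Δz̄)² = 261.1690
r_1(Δz) = 25.3139 / 261.1690 = 0.097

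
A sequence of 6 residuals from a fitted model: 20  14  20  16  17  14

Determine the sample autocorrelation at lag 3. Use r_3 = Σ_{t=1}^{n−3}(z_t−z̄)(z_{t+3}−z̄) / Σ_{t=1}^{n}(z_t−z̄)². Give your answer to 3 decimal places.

-0.328

Mean z̄ = (20 + 14 + 20 + 16 + 17 + 14)/6 = 16.8333
Σ(z_t−z̄)(z_{t+3}−z̄) = (-2.6389) + (-0.4722) + (-8.9722) = -12.0833
Denominator Σ(z_t−z̄)² = 36.8333
r_3 = -12.0833 / 36.8333 = -0.328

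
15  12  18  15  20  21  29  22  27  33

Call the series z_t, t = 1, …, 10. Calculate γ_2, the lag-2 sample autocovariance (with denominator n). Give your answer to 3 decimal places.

Mean z̄ = (15 + 12 + 18 + 15 + 20 + 21 + 29 + 22 + 27 + 33)/10 = 21.2000
Σ_{t=1}^{8}(z_t−z̄)(z_{t+2}−z̄) = 127.1200
γ_2 = 127.1200 / 10 = 12.712

12.712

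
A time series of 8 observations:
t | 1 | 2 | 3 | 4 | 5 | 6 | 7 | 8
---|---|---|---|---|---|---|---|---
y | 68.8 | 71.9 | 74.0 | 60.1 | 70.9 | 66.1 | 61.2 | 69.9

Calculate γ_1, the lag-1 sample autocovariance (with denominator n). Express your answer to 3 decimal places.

Mean ȳ = (68.8 + 71.9 + 74.0 + 60.1 + 70.9 + 66.1 + 61.2 + 69.9)/8 = 67.8625
Deviations: 0.9375, 4.0375, 6.1375, -7.7625, 3.0375, -1.7625, -6.6625, 2.0375
Σ_{t=1}^{7}(y_t−ȳ)(y_{t+1}−ȳ) = -49.8414
γ_1 = -49.8414 / 8 = -6.230

-6.230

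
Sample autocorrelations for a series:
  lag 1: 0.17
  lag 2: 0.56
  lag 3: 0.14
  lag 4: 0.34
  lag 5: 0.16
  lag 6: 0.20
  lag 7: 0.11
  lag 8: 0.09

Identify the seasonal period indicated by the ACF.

The largest autocorrelation is r_2 = 0.56, with weaker echoes at lags 4 (0.34) and 6 (0.20); the remaining lags stay at or below 0.17.
The dominant spike at lag 2 indicates a seasonal period of 2.

2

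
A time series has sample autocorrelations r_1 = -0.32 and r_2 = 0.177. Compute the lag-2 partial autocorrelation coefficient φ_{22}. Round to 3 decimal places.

φ_{22} = (r_2 − r_1²) / (1 − r_1²)
r_1² = (-0.32)² = 0.1024
Numerator = 0.177 − 0.1024 = 0.0746; denominator = 1 − 0.1024 = 0.8976
φ_{22} = 0.0746 / 0.8976 = 0.083

0.083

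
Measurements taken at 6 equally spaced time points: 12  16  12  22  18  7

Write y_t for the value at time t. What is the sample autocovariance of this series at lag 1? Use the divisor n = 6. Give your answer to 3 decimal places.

Mean ȳ = (12 + 16 + 12 + 22 + 18 + 7)/6 = 14.5000
Deviations: -2.5000, 1.5000, -2.5000, 7.5000, 3.5000, -7.5000
Σ_{t=1}^{5}(y_t−ȳ)(y_{t+1}−ȳ) = -26.2500
γ_1 = -26.2500 / 6 = -4.375

-4.375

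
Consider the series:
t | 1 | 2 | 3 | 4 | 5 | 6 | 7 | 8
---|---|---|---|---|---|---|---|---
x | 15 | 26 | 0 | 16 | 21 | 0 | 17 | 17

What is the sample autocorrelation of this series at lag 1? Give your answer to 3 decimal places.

Mean x̄ = (15 + 26 + 0 + 16 + 21 + 0 + 17 + 17)/8 = 14.0000
Deviations from mean: 1.0000, 12.0000, -14.0000, 2.0000, 7.0000, -14.0000, 3.0000, 3.0000
Numerator Σ_{t=1}^{7}(x_t−x̄)(x_{t+1}−x̄) = -301.0000
Denominator Σ(x_t−x̄)² = 608.0000
r_1 = -301.0000 / 608.0000 = -0.495

-0.495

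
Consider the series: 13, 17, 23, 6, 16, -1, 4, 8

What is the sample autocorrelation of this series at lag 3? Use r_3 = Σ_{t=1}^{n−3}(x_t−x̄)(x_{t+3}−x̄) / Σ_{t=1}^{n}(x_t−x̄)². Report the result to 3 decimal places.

Mean x̄ = (13 + 17 + 23 + 6 + 16 − 1 + 4 + 8)/8 = 10.7500
Deviations from mean: 2.2500, 6.2500, 12.2500, -4.7500, 5.2500, -11.7500, -6.7500, -2.7500
Numerator Σ_{t=1}^{5}(x_t−x̄)(x_{t+3}−x̄) = -104.1875
Denominator Σ(x_t−x̄)² = 435.5000
r_3 = -104.1875 / 435.5000 = -0.239

-0.239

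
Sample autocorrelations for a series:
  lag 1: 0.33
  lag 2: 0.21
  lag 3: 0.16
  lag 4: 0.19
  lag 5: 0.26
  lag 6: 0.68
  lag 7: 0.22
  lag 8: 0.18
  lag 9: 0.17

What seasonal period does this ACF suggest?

The largest autocorrelation is r_6 = 0.68; the remaining lags stay at or below 0.33. The elevated value at lag 1 (0.33), dropping to 0.21 at lag 2, reflects decaying short-term dependence rather than seasonality.
The dominant spike at lag 6 indicates a seasonal period of 6.

6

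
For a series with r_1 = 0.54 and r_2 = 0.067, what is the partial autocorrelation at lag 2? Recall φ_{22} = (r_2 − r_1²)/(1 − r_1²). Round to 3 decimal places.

φ_{22} = (r_2 − r_1²) / (1 − r_1²)
r_1² = (0.54)² = 0.2916
Numerator = 0.067 − 0.2916 = -0.2246; denominator = 1 − 0.2916 = 0.7084
φ_{22} = -0.2246 / 0.7084 = -0.317

-0.317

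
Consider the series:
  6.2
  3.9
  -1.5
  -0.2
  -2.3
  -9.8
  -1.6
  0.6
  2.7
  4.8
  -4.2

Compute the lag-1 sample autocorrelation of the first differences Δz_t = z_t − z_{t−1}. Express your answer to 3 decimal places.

First differences Δz: -2.3, -5.4, 1.3, -2.1, -7.5, 8.2, 2.2, 2.1, 2.1, -9.0
Mean of differences = -1.0400
Numerator Σ(Δz_t−Δz̄)(Δz_{t+1}−Δz̄) = -35.0556
Denominator Σ(Δz_t−Δz̄)² = 247.8840
r_1(Δz) = -35.0556 / 247.8840 = -0.141

-0.141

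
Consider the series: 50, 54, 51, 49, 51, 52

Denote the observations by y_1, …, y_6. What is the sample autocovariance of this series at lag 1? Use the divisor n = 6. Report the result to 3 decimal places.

-0.532

Mean ȳ = (50 + 54 + 51 + 49 + 51 + 52)/6 = 51.1667
Σ_{t=1}^{5}(y_t−ȳ)(y_{t+1}−ȳ) = -3.1944
γ_1 = -3.1944 / 6 = -0.532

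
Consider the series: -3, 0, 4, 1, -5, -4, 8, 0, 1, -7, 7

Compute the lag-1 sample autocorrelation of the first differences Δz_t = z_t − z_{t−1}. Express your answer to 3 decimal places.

First differences Δz: 3, 4, -3, -6, 1, 12, -8, 1, -8, 14
Mean of differences = 1.0000
Numerator Σ(Δz_t−Δz̄)(Δz_{t+1}−Δz̄) = -194.0000
Denominator Σ(Δz_t−Δz̄)² = 530.0000
r_1(Δz) = -194.0000 / 530.0000 = -0.366

-0.366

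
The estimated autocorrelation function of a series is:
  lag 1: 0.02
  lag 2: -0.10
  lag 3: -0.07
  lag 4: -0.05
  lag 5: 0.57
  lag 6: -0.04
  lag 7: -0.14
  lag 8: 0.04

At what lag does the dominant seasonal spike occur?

The largest autocorrelation is r_5 = 0.57; the remaining lags stay at or below 0.04.
The dominant spike at lag 5 indicates a seasonal period of 5.

5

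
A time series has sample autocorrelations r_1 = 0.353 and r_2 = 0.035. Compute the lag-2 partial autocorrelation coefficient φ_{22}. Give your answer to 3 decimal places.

-0.102

φ_{22} = (r_2 − r_1²) / (1 − r_1²)
r_1² = (0.353)² = 0.124609
Numerator = 0.035 − 0.1246 = -0.0896; denominator = 1 − 0.1246 = 0.8754
φ_{22} = -0.0896 / 0.8754 = -0.102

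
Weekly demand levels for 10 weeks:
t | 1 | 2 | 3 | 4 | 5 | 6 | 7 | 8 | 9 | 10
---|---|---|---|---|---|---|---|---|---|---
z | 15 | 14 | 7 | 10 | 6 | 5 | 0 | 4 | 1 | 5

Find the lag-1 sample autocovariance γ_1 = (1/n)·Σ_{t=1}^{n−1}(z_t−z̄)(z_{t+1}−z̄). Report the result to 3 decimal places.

Mean z̄ = (15 + 14 + 7 + 10 + 6 + 5 + 0 + 4 + 1 + 5)/10 = 6.7000
Σ_{t=1}^{9}(z_t−z̄)(z_{t+1}−z̄) = 117.2100
γ_1 = 117.2100 / 10 = 11.721

11.721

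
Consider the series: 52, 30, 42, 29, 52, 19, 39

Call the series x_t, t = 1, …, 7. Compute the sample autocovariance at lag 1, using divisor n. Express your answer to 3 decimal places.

-85.557

Mean x̄ = (52 + 30 + 42 + 29 + 52 + 19 + 39)/7 = 37.5714
Deviations: 14.4286, -7.5714, 4.4286, -8.5714, 14.4286, -18.5714, 1.4286
Σ_{t=1}^{6}(x_t−x̄)(x_{t+1}−x̄) = -598.8980
γ_1 = -598.8980 / 7 = -85.557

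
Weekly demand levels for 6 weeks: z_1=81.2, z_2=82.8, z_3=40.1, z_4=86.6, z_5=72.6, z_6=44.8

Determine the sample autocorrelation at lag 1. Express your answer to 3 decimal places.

-0.365

Mean z̄ = (81.2 + 82.8 + 40.1 + 86.6 + 72.6 + 44.8)/6 = 68.0167
Σ(z_t−z̄)(z_{t+1}−z̄) = (194.8936) + (-412.7014) + (-518.7847) + (85.1736) + (-106.4097) = -757.8286
Denominator Σ(z_t−z̄)² = 2077.0483
r_1 = -757.8286 / 2077.0483 = -0.365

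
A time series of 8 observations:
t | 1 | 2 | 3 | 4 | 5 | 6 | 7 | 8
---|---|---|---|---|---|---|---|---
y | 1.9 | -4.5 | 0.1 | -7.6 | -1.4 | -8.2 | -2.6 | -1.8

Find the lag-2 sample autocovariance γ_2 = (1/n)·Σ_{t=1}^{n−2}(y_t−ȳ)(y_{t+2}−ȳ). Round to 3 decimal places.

Mean ȳ = (1.9 − 4.5 + 0.1 − 7.6 − 1.4 − 8.2 − 2.6 − 1.8)/8 = -3.0125
Deviations: 4.9125, -1.4875, 3.1125, -4.5875, 1.6125, -5.1875, 0.4125, 1.2125
Σ_{t=1}^{6}(y_t−ȳ)(y_{t+2}−ȳ) = 45.3059
γ_2 = 45.3059 / 8 = 5.663

5.663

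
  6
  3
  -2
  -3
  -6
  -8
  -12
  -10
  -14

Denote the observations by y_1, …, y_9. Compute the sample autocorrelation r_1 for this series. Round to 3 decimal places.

Mean ȳ = (6 + 3 − 2 − 3 − 6 − 8 − 12 − 10 − 14)/9 = -5.1111
Numerator Σ_{t=1}^{8}(y_t−ȳ)(y_{t+1}−ȳ) = 219.6543
Denominator Σ(y_t−ȳ)² = 362.8889
r_1 = 219.6543 / 362.8889 = 0.605

0.605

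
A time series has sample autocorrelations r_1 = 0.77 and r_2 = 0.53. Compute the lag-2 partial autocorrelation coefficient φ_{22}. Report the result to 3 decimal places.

φ_{22} = (r_2 − r_1²) / (1 − r_1²)
r_1² = (0.77)² = 0.5929
Numerator = 0.53 − 0.5929 = -0.0629; denominator = 1 − 0.5929 = 0.4071
φ_{22} = -0.0629 / 0.4071 = -0.155

-0.155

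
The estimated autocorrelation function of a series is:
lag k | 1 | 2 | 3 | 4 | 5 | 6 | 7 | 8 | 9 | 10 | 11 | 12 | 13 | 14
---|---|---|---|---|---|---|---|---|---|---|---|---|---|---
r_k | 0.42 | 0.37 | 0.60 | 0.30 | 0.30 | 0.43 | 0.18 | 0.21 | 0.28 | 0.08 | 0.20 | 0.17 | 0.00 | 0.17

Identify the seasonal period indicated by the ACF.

The largest autocorrelation is r_3 = 0.60, with a weaker echo at lag 6 (0.43); the remaining lags stay at or below 0.42. The elevated value at lag 1 (0.42), dropping to 0.37 at lag 2, reflects decaying short-term dependence rather than seasonality.
The dominant spike at lag 3 indicates a seasonal period of 3.

3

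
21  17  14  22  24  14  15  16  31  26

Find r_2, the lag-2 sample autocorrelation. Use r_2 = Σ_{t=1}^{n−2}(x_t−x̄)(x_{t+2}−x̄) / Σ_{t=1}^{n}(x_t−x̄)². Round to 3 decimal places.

-0.410

Mean x̄ = (21 + 17 + 14 + 22 + 24 + 14 + 15 + 16 + 31 + 26)/10 = 20.0000
Numerator Σ_{t=1}^{8}(x_t−x̄)(x_{t+2}−x̄) = -123.0000
Denominator Σ(x_t−x̄)² = 300.0000
r_2 = -123.0000 / 300.0000 = -0.410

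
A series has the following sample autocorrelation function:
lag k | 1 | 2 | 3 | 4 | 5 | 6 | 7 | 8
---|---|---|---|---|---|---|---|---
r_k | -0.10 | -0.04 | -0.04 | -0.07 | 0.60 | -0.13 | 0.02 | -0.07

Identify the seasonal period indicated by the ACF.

The largest autocorrelation is r_5 = 0.60; the remaining lags stay at or below 0.02.
The dominant spike at lag 5 indicates a seasonal period of 5.

5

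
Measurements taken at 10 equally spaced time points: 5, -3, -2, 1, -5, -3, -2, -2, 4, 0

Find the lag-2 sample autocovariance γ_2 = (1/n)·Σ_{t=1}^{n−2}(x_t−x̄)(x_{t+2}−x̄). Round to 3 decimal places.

-0.808

Mean x̄ = (5 − 3 − 2 + 1 − 5 − 3 − 2 − 2 + 4 + 0)/10 = -0.7000
Σ_{t=1}^{8}(x_t−x̄)(x_{t+2}−x̄) = -8.0800
γ_2 = -8.0800 / 10 = -0.808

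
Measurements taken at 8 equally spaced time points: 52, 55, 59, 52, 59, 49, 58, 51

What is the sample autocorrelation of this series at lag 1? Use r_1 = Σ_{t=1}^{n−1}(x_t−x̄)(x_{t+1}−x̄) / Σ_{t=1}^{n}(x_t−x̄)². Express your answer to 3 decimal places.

Mean x̄ = (52 + 55 + 59 + 52 + 59 + 49 + 58 + 51)/8 = 54.3750
Deviations from mean: -2.3750, 0.6250, 4.6250, -2.3750, 4.6250, -5.3750, 3.6250, -3.3750
Numerator Σ_{t=1}^{7}(x_t−x̄)(x_{t+1}−x̄) = -77.1406
Denominator Σ(x_t−x̄)² = 107.8750
r_1 = -77.1406 / 107.8750 = -0.715

-0.715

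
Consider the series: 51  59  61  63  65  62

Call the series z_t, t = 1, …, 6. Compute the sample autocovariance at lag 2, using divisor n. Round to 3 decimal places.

-0.287

Mean z̄ = (51 + 59 + 61 + 63 + 65 + 62)/6 = 60.1667
Deviations: -9.1667, -1.1667, 0.8333, 2.8333, 4.8333, 1.8333
Σ_{t=1}^{4}(z_t−z̄)(z_{t+2}−z̄) = -1.7222
γ_2 = -1.7222 / 6 = -0.287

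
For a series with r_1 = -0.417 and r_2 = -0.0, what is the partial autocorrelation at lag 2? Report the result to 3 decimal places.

-0.210

φ_{22} = (r_2 − r_1²) / (1 − r_1²)
r_1² = (-0.417)² = 0.173889
Numerator = -0.0 − 0.1739 = -0.1739; denominator = 1 − 0.1739 = 0.8261
φ_{22} = -0.1739 / 0.8261 = -0.210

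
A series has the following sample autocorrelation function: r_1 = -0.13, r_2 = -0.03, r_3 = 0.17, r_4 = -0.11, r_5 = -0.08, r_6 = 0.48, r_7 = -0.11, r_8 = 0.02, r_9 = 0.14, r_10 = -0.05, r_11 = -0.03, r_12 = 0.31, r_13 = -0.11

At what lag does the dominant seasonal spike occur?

The largest autocorrelation is r_6 = 0.48, with a weaker echo at lag 12 (0.31); the remaining lags stay at or below 0.17.
The dominant spike at lag 6 indicates a seasonal period of 6.

6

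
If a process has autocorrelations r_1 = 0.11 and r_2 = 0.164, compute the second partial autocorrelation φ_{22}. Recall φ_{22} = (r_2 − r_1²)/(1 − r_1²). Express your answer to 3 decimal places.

0.154

φ_{22} = (r_2 − r_1²) / (1 − r_1²)
r_1² = (0.11)² = 0.0121
Numerator = 0.164 − 0.0121 = 0.1519; denominator = 1 − 0.0121 = 0.9879
φ_{22} = 0.1519 / 0.9879 = 0.154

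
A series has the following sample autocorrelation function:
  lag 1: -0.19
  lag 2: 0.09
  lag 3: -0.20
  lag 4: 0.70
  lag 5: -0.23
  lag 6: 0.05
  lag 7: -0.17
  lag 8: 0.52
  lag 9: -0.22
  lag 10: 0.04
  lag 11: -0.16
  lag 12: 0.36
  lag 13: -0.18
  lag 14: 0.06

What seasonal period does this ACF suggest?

4

The largest autocorrelation is r_4 = 0.70, with weaker echoes at lags 8 (0.52) and 12 (0.36); the remaining lags stay at or below 0.09.
The dominant spike at lag 4 indicates a seasonal period of 4.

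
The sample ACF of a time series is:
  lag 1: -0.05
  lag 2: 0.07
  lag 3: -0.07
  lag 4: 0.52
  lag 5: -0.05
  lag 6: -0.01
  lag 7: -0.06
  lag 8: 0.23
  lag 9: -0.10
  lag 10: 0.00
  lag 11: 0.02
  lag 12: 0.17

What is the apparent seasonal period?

The largest autocorrelation is r_4 = 0.52, with weaker echoes at lags 8 (0.23) and 12 (0.17); the remaining lags stay at or below 0.07.
The dominant spike at lag 4 indicates a seasonal period of 4.

4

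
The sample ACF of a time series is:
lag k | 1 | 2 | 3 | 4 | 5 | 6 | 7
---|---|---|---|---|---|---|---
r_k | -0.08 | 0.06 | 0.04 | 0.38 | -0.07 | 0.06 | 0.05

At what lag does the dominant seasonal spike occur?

The largest autocorrelation is r_4 = 0.38; the remaining lags stay at or below 0.06.
The dominant spike at lag 4 indicates a seasonal period of 4.

4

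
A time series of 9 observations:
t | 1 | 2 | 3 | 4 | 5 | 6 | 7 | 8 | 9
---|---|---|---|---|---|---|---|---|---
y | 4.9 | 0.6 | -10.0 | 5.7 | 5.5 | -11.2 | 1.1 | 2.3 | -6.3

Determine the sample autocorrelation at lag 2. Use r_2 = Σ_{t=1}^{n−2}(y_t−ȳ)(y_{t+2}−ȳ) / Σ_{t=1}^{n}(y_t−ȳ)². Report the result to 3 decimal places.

Mean ȳ = (4.9 + 0.6 − 10.0 + 5.7 + 5.5 − 11.2 + 1.1 + 2.3 − 6.3)/9 = -0.8222
Σ(y_t−ȳ)(y_{t+2}−ȳ) = (-52.5173) + (9.2760) + (-58.0240) + (-67.6862) + (12.1527) + (-32.4017) + (-10.5295) = -199.7299
Denominator Σ(y_t−ȳ)² = 352.6556
r_2 = -199.7299 / 352.6556 = -0.566

-0.566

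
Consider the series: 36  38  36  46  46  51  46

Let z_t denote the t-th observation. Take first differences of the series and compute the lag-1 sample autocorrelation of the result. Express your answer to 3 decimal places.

-0.520

First differences Δz: 2, -2, 10, 0, 5, -5
Mean of differences = 1.6667
Numerator Σ(Δz_t−Δz̄)(Δz_{t+1}−Δz̄) = -73.4444
Denominator Σ(Δz_t−Δz̄)² = 141.3333
r_1(Δz) = -73.4444 / 141.3333 = -0.520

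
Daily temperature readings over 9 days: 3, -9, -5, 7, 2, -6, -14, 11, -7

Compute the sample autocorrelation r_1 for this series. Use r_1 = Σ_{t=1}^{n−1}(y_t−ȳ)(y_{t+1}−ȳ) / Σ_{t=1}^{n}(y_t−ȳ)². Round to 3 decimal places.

-0.363

Mean ȳ = (3 − 9 − 5 + 7 + 2 − 6 − 14 + 11 − 7)/9 = -2.0000
Numerator Σ_{t=1}^{8}(y_t−ȳ)(y_{t+1}−ȳ) = -194.0000
Denominator Σ(y_t−ȳ)² = 534.0000
r_1 = -194.0000 / 534.0000 = -0.363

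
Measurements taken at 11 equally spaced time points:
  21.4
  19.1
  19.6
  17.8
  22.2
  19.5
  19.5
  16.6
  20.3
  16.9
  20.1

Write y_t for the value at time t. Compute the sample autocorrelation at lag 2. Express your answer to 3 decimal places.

Mean ȳ = (21.4 + 19.1 + 19.6 + 17.8 + 22.2 + 19.5 + 19.5 + 16.6 + 20.3 + 16.9 + 20.1)/11 = 19.3636
Numerator Σ_{t=1}^{9}(y_t−ȳ)(y_{t+2}−ȳ) = 8.9864
Denominator Σ(y_t−ȳ)² = 29.9255
r_2 = 8.9864 / 29.9255 = 0.300

0.300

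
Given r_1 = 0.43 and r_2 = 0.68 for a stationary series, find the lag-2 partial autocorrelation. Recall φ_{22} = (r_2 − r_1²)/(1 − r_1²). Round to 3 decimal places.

0.607

φ_{22} = (r_2 − r_1²) / (1 − r_1²)
r_1² = (0.43)² = 0.1849
Numerator = 0.68 − 0.1849 = 0.4951; denominator = 1 − 0.1849 = 0.8151
φ_{22} = 0.4951 / 0.8151 = 0.607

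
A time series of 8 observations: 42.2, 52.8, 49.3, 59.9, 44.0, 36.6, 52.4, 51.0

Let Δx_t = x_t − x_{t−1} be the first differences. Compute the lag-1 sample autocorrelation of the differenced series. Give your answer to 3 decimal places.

First differences Δx: 10.6, -3.5, 10.6, -15.9, -7.4, 15.8, -1.4
Mean of differences = 1.2571
Numerator Σ(Δx_t−Δx̄)(Δx_{t+1}−Δx̄) = -265.1976
Denominator Σ(Δx_t−Δx̄)² = 785.0771
r_1(Δx) = -265.1976 / 785.0771 = -0.338

-0.338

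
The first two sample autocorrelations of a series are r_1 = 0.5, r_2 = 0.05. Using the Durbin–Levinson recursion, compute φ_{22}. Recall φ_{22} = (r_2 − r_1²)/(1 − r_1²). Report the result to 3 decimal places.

φ_{22} = (r_2 − r_1²) / (1 − r_1²)
r_1² = (0.5)² = 0.25
Numerator = 0.05 − 0.2500 = -0.2000; denominator = 1 − 0.2500 = 0.7500
φ_{22} = -0.2000 / 0.7500 = -0.267

-0.267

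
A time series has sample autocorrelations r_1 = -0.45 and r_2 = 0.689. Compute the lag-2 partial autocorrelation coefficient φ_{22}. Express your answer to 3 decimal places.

0.610

φ_{22} = (r_2 − r_1²) / (1 − r_1²)
r_1² = (-0.45)² = 0.2025
Numerator = 0.689 − 0.2025 = 0.4865; denominator = 1 − 0.2025 = 0.7975
φ_{22} = 0.4865 / 0.7975 = 0.610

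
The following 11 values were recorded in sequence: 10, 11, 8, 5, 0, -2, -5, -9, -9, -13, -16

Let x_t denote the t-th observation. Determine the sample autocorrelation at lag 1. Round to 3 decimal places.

0.753

Mean x̄ = (10 + 11 + 8 + 5 + 0 − 2 − 5 − 9 − 9 − 13 − 16)/11 = -1.8182
Numerator Σ_{t=1}^{10}(x_t−x̄)(x_{t+1}−x̄) = 670.2397
Denominator Σ(x_t−x̄)² = 889.6364
r_1 = 670.2397 / 889.6364 = 0.753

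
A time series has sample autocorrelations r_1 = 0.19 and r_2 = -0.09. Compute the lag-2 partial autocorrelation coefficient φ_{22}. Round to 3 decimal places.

φ_{22} = (r_2 − r_1²) / (1 − r_1²)
r_1² = (0.19)² = 0.0361
Numerator = -0.09 − 0.0361 = -0.1261; denominator = 1 − 0.0361 = 0.9639
φ_{22} = -0.1261 / 0.9639 = -0.131

-0.131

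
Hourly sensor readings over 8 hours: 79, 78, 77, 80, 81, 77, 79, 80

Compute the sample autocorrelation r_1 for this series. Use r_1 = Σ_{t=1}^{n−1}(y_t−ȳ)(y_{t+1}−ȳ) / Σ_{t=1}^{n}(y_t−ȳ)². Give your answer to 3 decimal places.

Mean ȳ = (79 + 78 + 77 + 80 + 81 + 77 + 79 + 80)/8 = 78.8750
Deviations from mean: 0.1250, -0.8750, -1.8750, 1.1250, 2.1250, -1.8750, 0.1250, 1.1250
Numerator Σ_{t=1}^{7}(y_t−ȳ)(y_{t+1}−ȳ) = -2.2656
Denominator Σ(y_t−ȳ)² = 14.8750
r_1 = -2.2656 / 14.8750 = -0.152

-0.152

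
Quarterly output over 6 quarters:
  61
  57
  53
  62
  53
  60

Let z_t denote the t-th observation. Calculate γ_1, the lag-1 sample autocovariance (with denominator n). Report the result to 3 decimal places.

-8.407

Mean z̄ = (61 + 57 + 53 + 62 + 53 + 60)/6 = 57.6667
Σ_{t=1}^{5}(z_t−z̄)(z_{t+1}−z̄) = -50.4444
γ_1 = -50.4444 / 6 = -8.407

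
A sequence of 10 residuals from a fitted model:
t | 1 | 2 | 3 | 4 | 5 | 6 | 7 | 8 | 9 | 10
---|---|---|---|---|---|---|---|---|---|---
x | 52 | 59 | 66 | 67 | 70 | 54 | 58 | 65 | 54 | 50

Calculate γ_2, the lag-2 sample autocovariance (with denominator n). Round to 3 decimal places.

-11.550

Mean x̄ = (52 + 59 + 66 + 67 + 70 + 54 + 58 + 65 + 54 + 50)/10 = 59.5000
Σ_{t=1}^{8}(x_t−x̄)(x_{t+2}−x̄) = -115.5000
γ_2 = -115.5000 / 10 = -11.550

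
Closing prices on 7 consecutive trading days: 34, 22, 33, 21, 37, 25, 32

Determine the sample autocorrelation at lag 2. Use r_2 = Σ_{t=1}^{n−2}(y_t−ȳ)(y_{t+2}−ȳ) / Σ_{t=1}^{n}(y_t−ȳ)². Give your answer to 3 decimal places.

Mean ȳ = (34 + 22 + 33 + 21 + 37 + 25 + 32)/7 = 29.1429
Deviations from mean: 4.8571, -7.1429, 3.8571, -8.1429, 7.8571, -4.1429, 2.8571
Numerator Σ_{t=1}^{5}(y_t−ȳ)(y_{t+2}−ȳ) = 163.3878
Denominator Σ(y_t−ȳ)² = 242.8571
r_2 = 163.3878 / 242.8571 = 0.673

0.673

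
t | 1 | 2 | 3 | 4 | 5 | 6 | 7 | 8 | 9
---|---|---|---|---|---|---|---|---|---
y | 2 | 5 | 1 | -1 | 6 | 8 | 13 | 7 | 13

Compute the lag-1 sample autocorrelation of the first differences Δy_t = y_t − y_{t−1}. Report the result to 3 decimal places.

First differences Δy: 3, -4, -2, 7, 2, 5, -6, 6
Mean of differences = 1.3750
Numerator Σ(Δy_t−Δȳ)(Δy_{t+1}−Δȳ) = -64.6406
Denominator Σ(Δy_t−Δȳ)² = 163.8750
r_1(Δy) = -64.6406 / 163.8750 = -0.394

-0.394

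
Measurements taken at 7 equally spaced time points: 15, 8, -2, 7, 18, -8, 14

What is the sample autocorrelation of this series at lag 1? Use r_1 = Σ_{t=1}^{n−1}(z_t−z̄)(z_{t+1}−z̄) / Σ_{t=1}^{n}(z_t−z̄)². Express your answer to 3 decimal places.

-0.493

Mean z̄ = (15 + 8 − 2 + 7 + 18 − 8 + 14)/7 = 7.4286
Deviations from mean: 7.5714, 0.5714, -9.4286, -0.4286, 10.5714, -15.4286, 6.5714
Numerator Σ_{t=1}^{6}(z_t−z̄)(z_{t+1}−z̄) = -266.0408
Denominator Σ(z_t−z̄)² = 539.7143
r_1 = -266.0408 / 539.7143 = -0.493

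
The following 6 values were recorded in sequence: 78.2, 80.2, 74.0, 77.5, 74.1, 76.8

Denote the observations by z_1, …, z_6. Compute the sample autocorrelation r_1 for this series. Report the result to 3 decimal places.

Mean z̄ = (78.2 + 80.2 + 74.0 + 77.5 + 74.1 + 76.8)/6 = 76.8000
Deviations from mean: 1.4000, 3.4000, -2.8000, 0.7000, -2.7000, 0.0000
Σ(z_t−z̄)(z_{t+1}−z̄) = (4.7600) + (-9.5200) + (-1.9600) + (-1.8900) + (0.0000) = -8.6100
Denominator Σ(z_t−z̄)² = 29.1400
r_1 = -8.6100 / 29.1400 = -0.295

-0.295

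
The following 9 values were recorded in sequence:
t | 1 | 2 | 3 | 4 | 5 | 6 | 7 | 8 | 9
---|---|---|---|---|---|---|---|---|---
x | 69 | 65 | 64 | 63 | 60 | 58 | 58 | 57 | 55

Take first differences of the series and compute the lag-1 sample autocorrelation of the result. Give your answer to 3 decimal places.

-0.092

First differences Δx: -4, -1, -1, -3, -2, 0, -1, -2
Mean of differences = -1.7500
Numerator Σ(Δx_t−Δx̄)(Δx_{t+1}−Δx̄) = -1.0625
Denominator Σ(Δx_t−Δx̄)² = 11.5000
r_1(Δx) = -1.0625 / 11.5000 = -0.092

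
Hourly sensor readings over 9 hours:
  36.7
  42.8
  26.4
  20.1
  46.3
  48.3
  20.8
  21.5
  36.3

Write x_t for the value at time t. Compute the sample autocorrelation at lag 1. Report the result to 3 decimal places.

0.005

Mean x̄ = (36.7 + 42.8 + 26.4 + 20.1 + 46.3 + 48.3 + 20.8 + 21.5 + 36.3)/9 = 33.2444
Numerator Σ_{t=1}^{8}(x_t−x̄)(x_{t+1}−x̄) = 5.4436
Denominator Σ(x_t−x̄)² = 1022.1222
r_1 = 5.4436 / 1022.1222 = 0.005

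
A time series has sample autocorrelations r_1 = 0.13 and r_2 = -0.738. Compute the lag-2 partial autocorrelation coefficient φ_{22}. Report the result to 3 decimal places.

-0.768

φ_{22} = (r_2 − r_1²) / (1 − r_1²)
r_1² = (0.13)² = 0.0169
Numerator = -0.738 − 0.0169 = -0.7549; denominator = 1 − 0.0169 = 0.9831
φ_{22} = -0.7549 / 0.9831 = -0.768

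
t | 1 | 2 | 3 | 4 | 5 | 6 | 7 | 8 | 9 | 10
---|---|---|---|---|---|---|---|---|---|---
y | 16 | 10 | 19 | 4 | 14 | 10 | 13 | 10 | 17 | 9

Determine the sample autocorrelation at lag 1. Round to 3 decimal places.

Mean ȳ = (16 + 10 + 19 + 4 + 14 + 10 + 13 + 10 + 17 + 9)/10 = 12.2000
Numerator Σ_{t=1}^{9}(y_t−ȳ)(y_{t+1}−ȳ) = -127.2400
Denominator Σ(y_t−ȳ)² = 179.6000
r_1 = -127.2400 / 179.6000 = -0.708

-0.708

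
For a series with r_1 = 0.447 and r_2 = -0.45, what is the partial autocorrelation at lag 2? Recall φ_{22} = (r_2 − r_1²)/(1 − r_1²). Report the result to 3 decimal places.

-0.812

φ_{22} = (r_2 − r_1²) / (1 − r_1²)
r_1² = (0.447)² = 0.199809
Numerator = -0.45 − 0.1998 = -0.6498; denominator = 1 − 0.1998 = 0.8002
φ_{22} = -0.6498 / 0.8002 = -0.812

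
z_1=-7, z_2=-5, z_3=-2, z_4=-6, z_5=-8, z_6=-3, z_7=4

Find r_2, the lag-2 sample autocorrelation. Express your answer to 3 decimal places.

Mean z̄ = (-7 − 5 − 2 − 6 − 8 − 3 + 4)/7 = -3.8571
Deviations from mean: -3.1429, -1.1429, 1.8571, -2.1429, -4.1429, 0.8571, 7.8571
Σ(z_t−z̄)(z_{t+2}−z̄) = (-5.8367) + (2.4490) + (-7.6939) + (-1.8367) + (-32.5510) = -45.4694
Denominator Σ(z_t−z̄)² = 98.8571
r_2 = -45.4694 / 98.8571 = -0.460

-0.460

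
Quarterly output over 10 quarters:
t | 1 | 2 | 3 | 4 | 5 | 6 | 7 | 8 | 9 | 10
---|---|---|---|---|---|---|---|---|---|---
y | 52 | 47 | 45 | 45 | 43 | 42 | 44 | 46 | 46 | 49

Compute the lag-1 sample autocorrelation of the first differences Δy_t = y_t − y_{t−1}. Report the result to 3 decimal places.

First differences Δy: -5, -2, 0, -2, -1, 2, 2, 0, 3
Mean of differences = -0.3333
Numerator Σ(Δy_t−Δȳ)(Δy_{t+1}−Δȳ) = 13.5556
Denominator Σ(Δy_t−Δȳ)² = 50.0000
r_1(Δy) = 13.5556 / 50.0000 = 0.271

0.271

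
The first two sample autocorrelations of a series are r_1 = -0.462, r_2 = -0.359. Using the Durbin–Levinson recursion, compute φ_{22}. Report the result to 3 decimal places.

-0.728

φ_{22} = (r_2 − r_1²) / (1 − r_1²)
r_1² = (-0.462)² = 0.213444
Numerator = -0.359 − 0.2134 = -0.5724; denominator = 1 − 0.2134 = 0.7866
φ_{22} = -0.5724 / 0.7866 = -0.728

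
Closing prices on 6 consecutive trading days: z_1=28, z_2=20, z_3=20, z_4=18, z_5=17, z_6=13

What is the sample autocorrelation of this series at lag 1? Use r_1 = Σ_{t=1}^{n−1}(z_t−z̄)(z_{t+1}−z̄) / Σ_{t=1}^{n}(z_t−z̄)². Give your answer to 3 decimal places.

Mean z̄ = (28 + 20 + 20 + 18 + 17 + 13)/6 = 19.3333
Deviations from mean: 8.6667, 0.6667, 0.6667, -1.3333, -2.3333, -6.3333
Numerator Σ_{t=1}^{5}(z_t−z̄)(z_{t+1}−z̄) = 23.2222
Denominator Σ(z_t−z̄)² = 123.3333
r_1 = 23.2222 / 123.3333 = 0.188

0.188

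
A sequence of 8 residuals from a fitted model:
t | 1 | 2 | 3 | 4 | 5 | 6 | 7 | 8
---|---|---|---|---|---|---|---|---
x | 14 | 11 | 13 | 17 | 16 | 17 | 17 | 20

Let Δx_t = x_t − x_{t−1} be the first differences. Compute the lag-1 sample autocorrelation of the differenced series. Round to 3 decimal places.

-0.255

First differences Δx: -3, 2, 4, -1, 1, 0, 3
Mean of differences = 0.8571
Numerator Σ(Δx_t−Δx̄)(Δx_{t+1}−Δx̄) = -8.8776
Denominator Σ(Δx_t−Δx̄)² = 34.8571
r_1(Δx) = -8.8776 / 34.8571 = -0.255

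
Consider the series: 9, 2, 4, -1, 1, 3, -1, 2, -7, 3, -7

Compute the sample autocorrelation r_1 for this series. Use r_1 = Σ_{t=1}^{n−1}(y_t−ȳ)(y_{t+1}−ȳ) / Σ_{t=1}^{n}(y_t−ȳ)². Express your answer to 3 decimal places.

Mean ȳ = (9 + 2 + 4 − 1 + 1 + 3 − 1 + 2 − 7 + 3 − 7)/11 = 0.7273
Numerator Σ_{t=1}^{10}(y_t−ȳ)(y_{t+1}−ȳ) = -41.8926
Denominator Σ(y_t−ȳ)² = 218.1818
r_1 = -41.8926 / 218.1818 = -0.192

-0.192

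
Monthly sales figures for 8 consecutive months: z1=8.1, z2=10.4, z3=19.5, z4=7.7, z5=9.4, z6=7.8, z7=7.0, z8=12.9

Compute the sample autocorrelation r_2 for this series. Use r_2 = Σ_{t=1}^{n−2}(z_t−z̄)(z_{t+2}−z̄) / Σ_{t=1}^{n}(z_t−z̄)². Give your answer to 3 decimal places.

-0.215

Mean z̄ = (8.1 + 10.4 + 19.5 + 7.7 + 9.4 + 7.8 + 7.0 + 12.9)/8 = 10.3500
Deviations from mean: -2.2500, 0.0500, 9.1500, -2.6500, -0.9500, -2.5500, -3.3500, 2.5500
Σ(z_t−z̄)(z_{t+2}−z̄) = (-20.5875) + (-0.1325) + (-8.6925) + (6.7575) + (3.1825) + (-6.5025) = -25.9750
Denominator Σ(z_t−z̄)² = 120.9400
r_2 = -25.9750 / 120.9400 = -0.215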